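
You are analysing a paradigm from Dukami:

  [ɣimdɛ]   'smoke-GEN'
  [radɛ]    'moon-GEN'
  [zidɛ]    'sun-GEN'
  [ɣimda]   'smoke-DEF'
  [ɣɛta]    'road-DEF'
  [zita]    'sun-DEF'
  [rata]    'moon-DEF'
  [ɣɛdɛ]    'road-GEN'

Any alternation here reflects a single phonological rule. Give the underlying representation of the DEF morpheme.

/-ta/

The DEF suffix surfaces as [-da] and [-ta], depending on the final segment of the stem.
The GEN suffix, which begins with [d], is invariant after every stem; so [d] is not altered by any rule here.
So the underlying form is /-ta/, and voiceless stops become voiced after a nasal.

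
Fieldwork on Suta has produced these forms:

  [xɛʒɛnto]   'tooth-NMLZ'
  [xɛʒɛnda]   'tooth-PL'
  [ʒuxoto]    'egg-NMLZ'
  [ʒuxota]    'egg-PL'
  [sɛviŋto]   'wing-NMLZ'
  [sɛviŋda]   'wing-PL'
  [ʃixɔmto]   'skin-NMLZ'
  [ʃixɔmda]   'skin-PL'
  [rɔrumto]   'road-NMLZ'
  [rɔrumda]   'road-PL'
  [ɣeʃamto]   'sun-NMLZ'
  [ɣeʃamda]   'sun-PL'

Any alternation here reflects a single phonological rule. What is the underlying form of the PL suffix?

The PL morpheme has two allomorphs, [-da] and [-ta].
By contrast the NMLZ suffix keeps its initial [t] throughout — that segment must be underlying.
So the underlying form is /-da/, and voiced stops become voiceless after a vowel.

/-da/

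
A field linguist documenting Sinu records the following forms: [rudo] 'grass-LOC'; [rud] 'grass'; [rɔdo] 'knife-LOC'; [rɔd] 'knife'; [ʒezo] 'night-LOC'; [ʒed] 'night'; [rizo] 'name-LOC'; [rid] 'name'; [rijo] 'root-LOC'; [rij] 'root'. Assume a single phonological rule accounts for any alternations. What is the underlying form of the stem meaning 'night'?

/ʒez/

'night' shows [z] ~ [d] at the end of the stem ([ʒezo] vs [ʒed]).
If /d/ were underlying and a rule turned it into [z] before the LOC suffix, 'grass' would also alternate; but it has [d] in both [rudo] and [rud].
The alternation reflects word-final hardening: voiced fricatives become stops word-finally. /z/ is underlying.
The underlying form of 'night' is therefore /ʒez/.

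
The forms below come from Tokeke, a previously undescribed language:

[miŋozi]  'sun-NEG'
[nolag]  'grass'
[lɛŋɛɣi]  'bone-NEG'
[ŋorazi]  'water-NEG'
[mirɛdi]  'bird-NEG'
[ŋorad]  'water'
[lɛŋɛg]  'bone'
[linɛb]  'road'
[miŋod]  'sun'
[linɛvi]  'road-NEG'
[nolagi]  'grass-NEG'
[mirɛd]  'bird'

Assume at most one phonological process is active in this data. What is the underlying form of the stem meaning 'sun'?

/miŋoz/

The stem for 'sun' ends in [d] in [miŋod] but [z] in [miŋozi].
The stem 'bird' ([mirɛd], [mirɛdi]) shows [d] unchanged in both environments, so [d] cannot be basic with [z] derived before the NEG suffix.
The alternation reflects word-final hardening: voiced fricatives become stops word-finally. /z/ is underlying.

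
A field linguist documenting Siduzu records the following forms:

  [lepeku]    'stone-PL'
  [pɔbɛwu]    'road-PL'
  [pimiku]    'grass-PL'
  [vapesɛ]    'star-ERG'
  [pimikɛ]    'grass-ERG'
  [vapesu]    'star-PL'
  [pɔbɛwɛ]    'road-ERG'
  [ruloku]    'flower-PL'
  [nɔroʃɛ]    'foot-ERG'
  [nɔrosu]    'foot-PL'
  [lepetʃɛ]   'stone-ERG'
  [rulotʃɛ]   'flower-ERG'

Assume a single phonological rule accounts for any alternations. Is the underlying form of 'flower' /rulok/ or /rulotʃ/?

In [ruloku] and [rulotʃɛ] the final segment of 'flower' alternates: [k] ~ [tʃ].
But 'grass' keeps [k] in both environments ([pimiku], [pimikɛ]), so there is no rule changing /k/ to [tʃ] before the ERG suffix.
So /tʃ/ is underlying, and a rule of depalatalization — palato-alveolar /tʃ/ and /ʃ/ become [k] and [s] when no front vowel follows — gives [k].

/rulotʃ/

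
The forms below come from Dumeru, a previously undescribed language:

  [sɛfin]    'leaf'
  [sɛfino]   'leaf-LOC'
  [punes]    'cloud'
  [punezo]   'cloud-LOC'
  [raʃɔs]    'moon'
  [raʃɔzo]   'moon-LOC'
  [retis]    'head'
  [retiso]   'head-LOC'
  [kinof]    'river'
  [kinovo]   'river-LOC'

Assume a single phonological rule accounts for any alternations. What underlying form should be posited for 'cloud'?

/punez/

The root 'cloud' surfaces as [punes] and [punezo], with a stem-final [s] ~ [z] alternation.
Compare 'head', with invariant [s] in [retis] and [retiso]: an analysis with underlying /s/ and a rule producing [z] before the LOC suffix would wrongly predict alternation here too.
So /z/ is underlying, and a rule of word-final obstruent devoicing — voiced obstruents become voiceless word-finally — gives [s].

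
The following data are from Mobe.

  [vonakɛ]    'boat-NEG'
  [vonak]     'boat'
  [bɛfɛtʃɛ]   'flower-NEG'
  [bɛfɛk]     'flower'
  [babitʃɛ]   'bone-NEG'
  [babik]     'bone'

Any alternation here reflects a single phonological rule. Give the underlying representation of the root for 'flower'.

/bɛfɛtʃ/

In [bɛfɛtʃɛ] and [bɛfɛk] the final segment of 'flower' alternates: [tʃ] ~ [k].
The stem 'boat' ([vonakɛ], [vonak]) shows [k] unchanged in both environments, so [k] cannot be basic with [tʃ] derived before the NEG suffix.
So /tʃ/ is underlying, and a rule of depalatalization — palato-alveolar /tʃ/ becomes [k] when no front vowel follows — gives [k].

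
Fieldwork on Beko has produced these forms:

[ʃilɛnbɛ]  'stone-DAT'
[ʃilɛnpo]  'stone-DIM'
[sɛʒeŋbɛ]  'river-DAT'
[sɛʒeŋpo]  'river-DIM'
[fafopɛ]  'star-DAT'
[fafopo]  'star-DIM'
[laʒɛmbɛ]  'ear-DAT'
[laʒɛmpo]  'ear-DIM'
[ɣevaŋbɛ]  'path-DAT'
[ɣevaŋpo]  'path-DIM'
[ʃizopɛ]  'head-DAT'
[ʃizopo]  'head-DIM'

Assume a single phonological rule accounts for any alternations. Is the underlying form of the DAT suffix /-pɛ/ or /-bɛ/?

/-bɛ/

The DAT suffix surfaces as [-bɛ] and [-pɛ], depending on the final segment of the stem.
By contrast the DIM suffix keeps its initial [p] throughout — that segment must be underlying.
The DAT suffix is therefore /-bɛ/ underlyingly, with post-vocalic devoicing: voiced stops become voiceless after a vowel.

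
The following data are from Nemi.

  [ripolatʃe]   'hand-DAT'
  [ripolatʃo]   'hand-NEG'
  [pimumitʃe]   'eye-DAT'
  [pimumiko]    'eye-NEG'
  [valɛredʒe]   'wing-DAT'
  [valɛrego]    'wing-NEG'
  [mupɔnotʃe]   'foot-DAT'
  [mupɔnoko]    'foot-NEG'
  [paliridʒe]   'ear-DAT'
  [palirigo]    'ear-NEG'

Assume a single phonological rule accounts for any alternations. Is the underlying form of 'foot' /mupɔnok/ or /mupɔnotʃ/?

/mupɔnok/

'foot' shows [tʃ] ~ [k] at the end of the stem ([mupɔnotʃe] vs [mupɔnoko]).
The stem 'hand' ([ripolatʃe], [ripolatʃo]) shows [tʃ] unchanged in both environments, so [tʃ] cannot be basic with [k] derived before the NEG suffix.
The alternation reflects palatalization before a front vowel: /k/ and /g/ become palato-alveolar [tʃ] and [dʒ] before a front vowel. /k/ is underlying.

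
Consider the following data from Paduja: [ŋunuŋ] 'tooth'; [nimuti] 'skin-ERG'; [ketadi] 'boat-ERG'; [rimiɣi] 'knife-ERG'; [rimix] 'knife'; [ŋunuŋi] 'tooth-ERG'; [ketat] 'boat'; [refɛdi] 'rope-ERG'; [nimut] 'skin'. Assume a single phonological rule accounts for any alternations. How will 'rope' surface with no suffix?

[refɛt]

In [ketat] and [ketadi] the final segment of 'boat' alternates: [t] ~ [d].
Compare 'skin', with invariant [t] in [nimut] and [nimuti]: an analysis with underlying /t/ and a rule producing [d] before the ERG suffix would wrongly predict alternation here too.
The alternation reflects word-final obstruent devoicing: voiced obstruents become voiceless word-finally. /d/ is underlying.
The one attested form of 'rope', [refɛdi], shows underlying /refɛd/. Applying the same rule word-finally gives [refɛt].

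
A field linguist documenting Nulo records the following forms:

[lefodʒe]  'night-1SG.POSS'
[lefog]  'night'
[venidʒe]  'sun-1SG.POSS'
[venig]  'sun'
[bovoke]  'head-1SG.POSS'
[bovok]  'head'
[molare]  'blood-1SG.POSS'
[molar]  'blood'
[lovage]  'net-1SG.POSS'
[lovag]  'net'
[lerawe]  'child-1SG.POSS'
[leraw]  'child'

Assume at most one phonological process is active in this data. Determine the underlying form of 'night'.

The stem for 'night' ends in [dʒ] in [lefodʒe] but [g] in [lefog].
But 'net' keeps [g] in both environments ([lovage], [lovag]), so there is no rule changing /g/ to [dʒ] before the 1SG.POSS suffix.
The alternation reflects depalatalization: palato-alveolar /dʒ/ becomes [g] when no front vowel follows. /dʒ/ is underlying.

/lefodʒ/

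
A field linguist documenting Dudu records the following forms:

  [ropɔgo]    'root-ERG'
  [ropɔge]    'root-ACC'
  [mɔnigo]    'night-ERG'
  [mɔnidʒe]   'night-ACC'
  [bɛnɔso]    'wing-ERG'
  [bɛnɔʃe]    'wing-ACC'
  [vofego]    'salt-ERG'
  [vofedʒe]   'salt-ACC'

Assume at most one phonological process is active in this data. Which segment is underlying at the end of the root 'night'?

'night' shows [g] ~ [dʒ] at the end of the stem ([mɔnigo] vs [mɔnidʒe]).
If /g/ were underlying and a rule turned it into [dʒ] before the ACC suffix, 'root' would also alternate; but it has [g] in both [ropɔgo] and [ropɔge].
The alternation reflects depalatalization: palato-alveolar /dʒ/ and /ʃ/ become [g] and [s] when no front vowel follows. /dʒ/ is underlying.

/dʒ/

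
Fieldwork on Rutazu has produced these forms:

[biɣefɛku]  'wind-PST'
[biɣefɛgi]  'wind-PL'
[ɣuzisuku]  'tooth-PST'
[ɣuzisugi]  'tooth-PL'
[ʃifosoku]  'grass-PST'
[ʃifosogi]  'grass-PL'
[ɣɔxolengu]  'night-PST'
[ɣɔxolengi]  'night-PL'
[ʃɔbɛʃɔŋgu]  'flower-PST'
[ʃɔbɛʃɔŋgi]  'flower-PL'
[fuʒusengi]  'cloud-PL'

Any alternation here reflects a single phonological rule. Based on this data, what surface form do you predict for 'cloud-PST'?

[fuʒusengu]

The PST morpheme has two allomorphs, [-gu] and [-ku].
By contrast the PL suffix keeps its initial [g] throughout — that segment must be underlying.
So the underlying form is /-ku/, and voiceless stops become voiced after a nasal.
After 'cloud', which ends in a nasal, the suffix surfaces as [-gu], giving [fuʒusengu].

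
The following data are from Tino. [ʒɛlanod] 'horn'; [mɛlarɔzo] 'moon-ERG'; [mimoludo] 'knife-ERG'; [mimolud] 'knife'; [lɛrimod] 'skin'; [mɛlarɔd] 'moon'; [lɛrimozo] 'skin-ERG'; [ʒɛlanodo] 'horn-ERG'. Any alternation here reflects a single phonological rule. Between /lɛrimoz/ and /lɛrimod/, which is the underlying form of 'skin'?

'skin' shows [z] ~ [d] at the end of the stem ([lɛrimozo] vs [lɛrimod]).
The stem 'knife' ([mimoludo], [mimolud]) shows [d] unchanged in both environments, so [d] cannot be basic with [z] derived before the ERG suffix.
The underlying segment must be /z/; voiced fricatives become stops word-finally, yielding [d] there.

/lɛrimoz/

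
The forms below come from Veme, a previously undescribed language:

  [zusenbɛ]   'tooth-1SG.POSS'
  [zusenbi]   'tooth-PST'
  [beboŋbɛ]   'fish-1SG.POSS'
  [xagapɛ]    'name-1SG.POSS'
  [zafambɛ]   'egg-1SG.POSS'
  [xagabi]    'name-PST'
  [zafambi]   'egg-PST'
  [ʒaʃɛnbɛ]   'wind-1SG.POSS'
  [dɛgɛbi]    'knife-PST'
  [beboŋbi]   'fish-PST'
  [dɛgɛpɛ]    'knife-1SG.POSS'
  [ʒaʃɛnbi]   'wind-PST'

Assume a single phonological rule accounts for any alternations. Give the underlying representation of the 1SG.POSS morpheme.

The 1SG.POSS suffix surfaces as [-bɛ] and [-pɛ], depending on the final segment of the stem.
By contrast the PST suffix keeps its initial [b] throughout — that segment must be underlying.
So the underlying form is /-pɛ/, and voiceless stops become voiced after a nasal.

/-pɛ/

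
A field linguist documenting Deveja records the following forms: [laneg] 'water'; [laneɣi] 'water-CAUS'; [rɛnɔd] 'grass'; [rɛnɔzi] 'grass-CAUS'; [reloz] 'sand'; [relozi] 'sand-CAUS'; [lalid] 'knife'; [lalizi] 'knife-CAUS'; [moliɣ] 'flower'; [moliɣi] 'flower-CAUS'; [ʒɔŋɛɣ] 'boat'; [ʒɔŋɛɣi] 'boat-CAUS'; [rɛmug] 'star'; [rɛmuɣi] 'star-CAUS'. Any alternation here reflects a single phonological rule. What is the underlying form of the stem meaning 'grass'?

/rɛnɔd/

The root 'grass' surfaces as [rɛnɔd] and [rɛnɔzi], with a stem-final [d] ~ [z] alternation.
The stem 'sand' ([reloz], [relozi]) shows [z] unchanged in both environments, so [z] cannot be basic with [d] derived in isolation.
Therefore /d/ is basic and [z] is derived by intervocalic spirantization (voiced stops become fricatives between vowels).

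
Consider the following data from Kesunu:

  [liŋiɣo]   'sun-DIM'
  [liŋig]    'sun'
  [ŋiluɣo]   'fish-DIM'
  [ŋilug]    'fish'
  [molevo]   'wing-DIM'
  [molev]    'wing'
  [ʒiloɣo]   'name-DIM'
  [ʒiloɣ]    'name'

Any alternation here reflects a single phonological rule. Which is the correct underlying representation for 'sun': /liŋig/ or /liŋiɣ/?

'sun' shows [ɣ] ~ [g] at the end of the stem ([liŋiɣo] vs [liŋig]).
But 'name' keeps [ɣ] in both environments ([ʒiloɣo], [ʒiloɣ]), so there is no rule changing /ɣ/ to [g] in isolation.
The alternation reflects intervocalic spirantization: voiced stops become fricatives between vowels. /g/ is underlying.

/liŋig/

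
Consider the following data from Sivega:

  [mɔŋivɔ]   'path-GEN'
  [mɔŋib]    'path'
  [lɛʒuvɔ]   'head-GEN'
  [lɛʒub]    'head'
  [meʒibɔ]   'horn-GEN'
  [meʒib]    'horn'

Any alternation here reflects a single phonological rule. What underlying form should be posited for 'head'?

In [lɛʒuvɔ] and [lɛʒub] the final segment of 'head' alternates: [v] ~ [b].
But 'horn' keeps [b] in both environments ([meʒibɔ], [meʒib]), so there is no rule changing /b/ to [v] before the GEN suffix.
The underlying segment must be /v/; voiced fricatives become stops word-finally, yielding [b] there.
Hence 'head' is /lɛʒuv/ underlyingly.

/lɛʒuv/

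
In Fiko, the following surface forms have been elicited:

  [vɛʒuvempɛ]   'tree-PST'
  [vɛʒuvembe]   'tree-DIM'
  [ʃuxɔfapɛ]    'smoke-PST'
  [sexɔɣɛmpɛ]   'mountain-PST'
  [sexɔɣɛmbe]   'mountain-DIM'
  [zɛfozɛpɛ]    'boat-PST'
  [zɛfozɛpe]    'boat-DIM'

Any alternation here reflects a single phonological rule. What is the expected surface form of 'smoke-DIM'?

The DIM suffix surfaces as [-be] and [-pe], depending on the final segment of the stem.
The PST suffix, which begins with [p], is invariant after every stem; so [p] is not altered by any rule here.
The DIM suffix is therefore /-be/ underlyingly, with post-vocalic devoicing: voiced stops become voiceless after a vowel.
After 'smoke', which ends in a vowel, the suffix surfaces as [-pe], giving [ʃuxɔfape].

[ʃuxɔfape]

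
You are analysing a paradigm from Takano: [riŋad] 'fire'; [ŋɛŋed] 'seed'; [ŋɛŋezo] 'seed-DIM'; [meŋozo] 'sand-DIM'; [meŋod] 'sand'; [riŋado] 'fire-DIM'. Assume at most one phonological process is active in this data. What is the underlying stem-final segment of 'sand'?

In [meŋod] and [meŋozo] the final segment of 'sand' alternates: [d] ~ [z].
But 'fire' keeps [d] in both environments ([riŋad], [riŋado]), so there is no rule changing /d/ to [z] before the DIM suffix.
The underlying segment must be /z/; voiced fricatives become stops word-finally, yielding [d] there.

/z/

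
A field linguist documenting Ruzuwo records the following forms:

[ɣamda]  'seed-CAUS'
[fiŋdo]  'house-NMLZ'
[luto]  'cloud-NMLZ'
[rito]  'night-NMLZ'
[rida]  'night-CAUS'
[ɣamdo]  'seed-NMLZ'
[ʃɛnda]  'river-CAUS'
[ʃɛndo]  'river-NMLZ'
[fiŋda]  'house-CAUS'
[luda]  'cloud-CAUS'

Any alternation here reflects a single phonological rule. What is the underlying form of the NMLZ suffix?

The NMLZ morpheme has two allomorphs, [-do] and [-to].
The CAUS suffix, which begins with [d], is invariant after every stem; so [d] is not altered by any rule here.
The NMLZ suffix is therefore /-to/ underlyingly, with post-nasal voicing: voiceless stops become voiced after a nasal.

/-to/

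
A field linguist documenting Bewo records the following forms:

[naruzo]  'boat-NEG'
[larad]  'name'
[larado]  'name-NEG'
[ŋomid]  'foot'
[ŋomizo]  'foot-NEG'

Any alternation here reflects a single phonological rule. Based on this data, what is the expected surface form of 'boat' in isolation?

[narud]

The stem for 'foot' ends in [d] in [ŋomid] but [z] in [ŋomizo].
The stem 'name' ([larad], [larado]) shows [d] unchanged in both environments, so [d] cannot be basic with [z] derived before the NEG suffix.
The underlying segment must be /z/; voiced fricatives become stops word-finally, yielding [d] there.
The one attested form of 'boat', [naruzo], shows underlying /naruz/. Applying the same rule word-finally gives [narud].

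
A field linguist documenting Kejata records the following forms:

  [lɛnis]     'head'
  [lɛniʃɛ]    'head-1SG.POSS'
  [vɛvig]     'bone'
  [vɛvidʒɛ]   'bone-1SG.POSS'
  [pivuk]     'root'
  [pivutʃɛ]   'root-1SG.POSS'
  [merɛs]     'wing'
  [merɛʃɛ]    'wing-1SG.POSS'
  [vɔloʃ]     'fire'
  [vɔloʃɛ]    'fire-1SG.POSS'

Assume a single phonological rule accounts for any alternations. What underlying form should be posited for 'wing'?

/merɛs/

In [merɛs] and [merɛʃɛ] the final segment of 'wing' alternates: [s] ~ [ʃ].
If /ʃ/ were underlying and a rule turned it into [s] in isolation, 'fire' would also alternate; but it has [ʃ] in both [vɔloʃ] and [vɔloʃɛ].
The underlying segment must be /s/; /k/, /g/ and /s/ become palato-alveolar [tʃ], [dʒ] and [ʃ] before a front vowel, yielding [ʃ] there.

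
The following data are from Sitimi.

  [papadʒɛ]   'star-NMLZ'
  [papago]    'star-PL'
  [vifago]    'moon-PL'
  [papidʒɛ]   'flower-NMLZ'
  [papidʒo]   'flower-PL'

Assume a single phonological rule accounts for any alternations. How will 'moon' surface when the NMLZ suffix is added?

[vifadʒɛ]

The stem for 'star' ends in [dʒ] in [papadʒɛ] but [g] in [papago].
But 'flower' keeps [dʒ] in both environments ([papidʒɛ], [papidʒo]), so there is no rule changing /dʒ/ to [g] before the PL suffix.
So /g/ is underlying, and a rule of palatalization before a front vowel — /g/ becomes palato-alveolar [dʒ] before a front vowel — gives [dʒ].
The one attested form of 'moon', [vifago], shows underlying /vifag/. Applying the same rule before a front vowel gives [vifadʒɛ].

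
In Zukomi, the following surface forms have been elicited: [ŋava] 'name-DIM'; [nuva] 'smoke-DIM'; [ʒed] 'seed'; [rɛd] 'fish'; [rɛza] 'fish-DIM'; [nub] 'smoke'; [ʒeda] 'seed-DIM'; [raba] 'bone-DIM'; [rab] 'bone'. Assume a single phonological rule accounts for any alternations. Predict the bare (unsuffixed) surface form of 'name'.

The stem for 'smoke' ends in [b] in [nub] but [v] in [nuva].
If /b/ were underlying and a rule turned it into [v] before the DIM suffix, 'bone' would also alternate; but it has [b] in both [rab] and [raba].
Therefore /v/ is basic and [b] is derived by word-final hardening (voiced fricatives become stops word-finally).
From [ŋava] the stem 'name' is /ŋav/; word-finally this yields [ŋab].

[ŋab]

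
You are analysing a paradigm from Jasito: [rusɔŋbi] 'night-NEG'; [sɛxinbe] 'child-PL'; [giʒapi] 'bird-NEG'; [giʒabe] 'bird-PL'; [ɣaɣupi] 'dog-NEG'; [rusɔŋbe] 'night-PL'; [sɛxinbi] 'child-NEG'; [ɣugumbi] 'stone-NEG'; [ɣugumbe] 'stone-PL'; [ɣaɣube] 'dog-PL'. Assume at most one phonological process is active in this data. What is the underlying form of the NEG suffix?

/-pi/

The NEG suffix surfaces as [-bi] and [-pi], depending on the final segment of the stem.
By contrast the PL suffix keeps its initial [b] throughout — that segment must be underlying.
So the underlying form is /-pi/, and voiceless stops become voiced after a nasal.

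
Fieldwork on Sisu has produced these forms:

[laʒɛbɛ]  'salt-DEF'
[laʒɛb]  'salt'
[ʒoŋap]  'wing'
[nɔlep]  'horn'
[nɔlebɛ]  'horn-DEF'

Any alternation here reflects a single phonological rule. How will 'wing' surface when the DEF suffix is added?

[ʒoŋabɛ]

The stem for 'horn' ends in [p] in [nɔlep] but [b] in [nɔlebɛ].
The stem 'salt' ([laʒɛb], [laʒɛbɛ]) shows [b] unchanged in both environments, so [b] cannot be basic with [p] derived in isolation.
The underlying segment must be /p/; voiceless stops become voiced between vowels, yielding [b] there.
The one attested form of 'wing', [ʒoŋap], shows underlying /ʒoŋap/. Applying the same rule between vowels gives [ʒoŋabɛ].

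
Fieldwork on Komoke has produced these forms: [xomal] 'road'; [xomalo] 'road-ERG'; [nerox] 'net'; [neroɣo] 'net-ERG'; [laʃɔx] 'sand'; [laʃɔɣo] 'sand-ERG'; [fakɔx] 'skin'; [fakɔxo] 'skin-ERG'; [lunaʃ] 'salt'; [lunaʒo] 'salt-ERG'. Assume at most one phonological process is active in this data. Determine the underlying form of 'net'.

'net' shows [x] ~ [ɣ] at the end of the stem ([nerox] vs [neroɣo]).
But 'skin' keeps [x] in both environments ([fakɔx], [fakɔxo]), so there is no rule changing /x/ to [ɣ] before the ERG suffix.
The underlying segment must be /ɣ/; voiced obstruents become voiceless word-finally, yielding [x] there.
Hence 'net' is /neroɣ/ underlyingly.

/neroɣ/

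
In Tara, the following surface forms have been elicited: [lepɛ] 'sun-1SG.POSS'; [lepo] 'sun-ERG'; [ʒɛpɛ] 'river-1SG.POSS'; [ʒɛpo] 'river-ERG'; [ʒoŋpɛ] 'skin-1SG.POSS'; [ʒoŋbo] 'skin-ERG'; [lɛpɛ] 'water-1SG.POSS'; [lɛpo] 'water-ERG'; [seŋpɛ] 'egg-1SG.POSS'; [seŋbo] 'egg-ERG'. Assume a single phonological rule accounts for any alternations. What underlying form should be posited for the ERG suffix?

The ERG morpheme has two allomorphs, [-bo] and [-po].
By contrast the 1SG.POSS suffix keeps its initial [p] throughout — that segment must be underlying.
The ERG suffix is therefore /-bo/ underlyingly, with post-vocalic devoicing: voiced stops become voiceless after a vowel.

/-bo/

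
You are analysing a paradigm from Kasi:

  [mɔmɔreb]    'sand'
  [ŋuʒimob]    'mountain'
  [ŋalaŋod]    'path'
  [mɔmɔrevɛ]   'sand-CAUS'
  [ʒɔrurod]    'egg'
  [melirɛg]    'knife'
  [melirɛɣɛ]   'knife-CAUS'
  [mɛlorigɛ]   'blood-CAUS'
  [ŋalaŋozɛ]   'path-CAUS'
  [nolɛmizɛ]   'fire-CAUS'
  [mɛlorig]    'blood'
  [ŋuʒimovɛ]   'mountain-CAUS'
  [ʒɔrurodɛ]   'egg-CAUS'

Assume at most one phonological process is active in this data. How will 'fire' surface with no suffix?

'path' shows [z] ~ [d] at the end of the stem ([ŋalaŋozɛ] vs [ŋalaŋod]).
But 'egg' keeps [d] in both environments ([ʒɔrurodɛ], [ʒɔrurod]), so there is no rule changing /d/ to [z] before the CAUS suffix.
The alternation reflects word-final hardening: voiced fricatives become stops word-finally. /z/ is underlying.
From [nolɛmizɛ] the stem 'fire' is /nolɛmiz/; word-finally this yields [nolɛmid].

[nolɛmid]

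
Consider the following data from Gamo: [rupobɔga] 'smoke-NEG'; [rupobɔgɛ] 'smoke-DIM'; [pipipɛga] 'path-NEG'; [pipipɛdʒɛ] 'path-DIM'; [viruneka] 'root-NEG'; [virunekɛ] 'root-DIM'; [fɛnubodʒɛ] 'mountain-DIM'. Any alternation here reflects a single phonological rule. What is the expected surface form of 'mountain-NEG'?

[fɛnuboga]

The root 'path' surfaces as [pipipɛga] and [pipipɛdʒɛ], with a stem-final [g] ~ [dʒ] alternation.
The stem 'smoke' ([rupobɔga], [rupobɔgɛ]) shows [g] unchanged in both environments, so [g] cannot be basic with [dʒ] derived before the DIM suffix.
Therefore /dʒ/ is basic and [g] is derived by depalatalization (palato-alveolar /dʒ/ becomes [g] when no front vowel follows).
From [fɛnubodʒɛ] the stem 'mountain' is /fɛnubodʒ/; when no front vowel follows this yields [fɛnuboga].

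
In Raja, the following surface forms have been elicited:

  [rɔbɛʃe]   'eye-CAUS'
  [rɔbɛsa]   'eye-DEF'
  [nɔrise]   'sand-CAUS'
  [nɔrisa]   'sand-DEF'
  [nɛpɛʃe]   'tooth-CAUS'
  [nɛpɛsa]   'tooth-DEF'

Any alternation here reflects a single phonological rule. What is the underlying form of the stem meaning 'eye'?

/rɔbɛʃ/

The root 'eye' surfaces as [rɔbɛʃe] and [rɔbɛsa], with a stem-final [ʃ] ~ [s] alternation.
Compare 'sand', with invariant [s] in [nɔrise] and [nɔrisa]: an analysis with underlying /s/ and a rule producing [ʃ] before the CAUS suffix would wrongly predict alternation here too.
The underlying segment must be /ʃ/; palato-alveolar /ʃ/ becomes [s] when no front vowel follows, yielding [s] there.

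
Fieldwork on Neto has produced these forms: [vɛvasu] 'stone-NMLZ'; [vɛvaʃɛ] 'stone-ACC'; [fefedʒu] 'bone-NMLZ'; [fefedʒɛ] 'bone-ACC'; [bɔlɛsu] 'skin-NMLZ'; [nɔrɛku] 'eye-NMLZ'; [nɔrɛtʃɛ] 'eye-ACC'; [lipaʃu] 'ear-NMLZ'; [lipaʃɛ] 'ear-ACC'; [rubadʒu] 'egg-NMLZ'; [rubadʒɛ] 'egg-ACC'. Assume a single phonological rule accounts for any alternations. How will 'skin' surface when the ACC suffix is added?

The stem for 'stone' ends in [s] in [vɛvasu] but [ʃ] in [vɛvaʃɛ].
But 'ear' keeps [ʃ] in both environments ([lipaʃu], [lipaʃɛ]), so there is no rule changing /ʃ/ to [s] before the NMLZ suffix.
The alternation reflects palatalization before a front vowel: /k/ and /s/ become palato-alveolar [tʃ] and [ʃ] before a front vowel. /s/ is underlying.
From [bɔlɛsu] the stem 'skin' is /bɔlɛs/; before a front vowel this yields [bɔlɛʃɛ].

[bɔlɛʃɛ]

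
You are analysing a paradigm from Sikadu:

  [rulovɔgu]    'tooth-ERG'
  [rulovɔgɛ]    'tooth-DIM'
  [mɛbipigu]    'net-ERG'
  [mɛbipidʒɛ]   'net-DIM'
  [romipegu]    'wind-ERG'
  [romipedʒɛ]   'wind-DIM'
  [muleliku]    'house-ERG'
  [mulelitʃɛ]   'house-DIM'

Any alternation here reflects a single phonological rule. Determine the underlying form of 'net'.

/mɛbipidʒ/

The root 'net' surfaces as [mɛbipigu] and [mɛbipidʒɛ], with a stem-final [g] ~ [dʒ] alternation.
The stem 'tooth' ([rulovɔgu], [rulovɔgɛ]) shows [g] unchanged in both environments, so [g] cannot be basic with [dʒ] derived before the DIM suffix.
So /dʒ/ is underlying, and a rule of depalatalization — palato-alveolar /tʃ/ and /dʒ/ become [k] and [g] when no front vowel follows — gives [g].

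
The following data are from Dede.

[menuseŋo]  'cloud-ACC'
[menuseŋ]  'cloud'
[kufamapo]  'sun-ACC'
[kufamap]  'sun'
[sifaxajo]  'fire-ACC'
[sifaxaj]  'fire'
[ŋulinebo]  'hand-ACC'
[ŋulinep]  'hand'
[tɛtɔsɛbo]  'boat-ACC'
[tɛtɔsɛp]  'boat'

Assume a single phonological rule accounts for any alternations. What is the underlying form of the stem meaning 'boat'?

/tɛtɔsɛb/

The stem for 'boat' ends in [b] in [tɛtɔsɛbo] but [p] in [tɛtɔsɛp].
If /p/ were underlying and a rule turned it into [b] before the ACC suffix, 'sun' would also alternate; but it has [p] in both [kufamapo] and [kufamap].
Therefore /b/ is basic and [p] is derived by word-final obstruent devoicing (voiced obstruents become voiceless word-finally).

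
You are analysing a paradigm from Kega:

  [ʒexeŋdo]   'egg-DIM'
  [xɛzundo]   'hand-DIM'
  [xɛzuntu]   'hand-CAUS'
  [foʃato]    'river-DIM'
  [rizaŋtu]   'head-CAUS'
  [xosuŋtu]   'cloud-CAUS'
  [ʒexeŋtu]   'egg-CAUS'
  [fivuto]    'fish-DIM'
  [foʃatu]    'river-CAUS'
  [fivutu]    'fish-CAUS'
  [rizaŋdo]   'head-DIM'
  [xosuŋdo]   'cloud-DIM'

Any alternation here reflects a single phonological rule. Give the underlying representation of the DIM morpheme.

The DIM suffix surfaces as [-do] and [-to], depending on the final segment of the stem.
By contrast the CAUS suffix keeps its initial [t] throughout — that segment must be underlying.
The DIM suffix is therefore /-do/ underlyingly, with post-vocalic devoicing: voiced stops become voiceless after a vowel.

/-do/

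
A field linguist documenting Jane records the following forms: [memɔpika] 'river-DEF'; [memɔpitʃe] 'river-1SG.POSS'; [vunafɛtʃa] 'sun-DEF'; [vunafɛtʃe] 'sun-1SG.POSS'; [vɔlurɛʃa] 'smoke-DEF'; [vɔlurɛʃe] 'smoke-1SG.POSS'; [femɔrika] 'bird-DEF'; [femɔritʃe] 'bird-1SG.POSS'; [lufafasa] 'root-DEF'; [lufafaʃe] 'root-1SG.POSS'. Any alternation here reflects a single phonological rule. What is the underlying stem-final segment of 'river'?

/k/

'river' shows [k] ~ [tʃ] at the end of the stem ([memɔpika] vs [memɔpitʃe]).
If /tʃ/ were underlying and a rule turned it into [k] before the DEF suffix, 'sun' would also alternate; but it has [tʃ] in both [vunafɛtʃa] and [vunafɛtʃe].
The underlying segment must be /k/; /k/ and /s/ become palato-alveolar [tʃ] and [ʃ] before a front vowel, yielding [tʃ] there.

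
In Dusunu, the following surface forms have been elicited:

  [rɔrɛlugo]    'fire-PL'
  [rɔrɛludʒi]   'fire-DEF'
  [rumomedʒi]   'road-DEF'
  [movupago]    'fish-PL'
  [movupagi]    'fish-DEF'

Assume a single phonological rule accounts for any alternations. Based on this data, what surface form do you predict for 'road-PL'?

The root 'fire' surfaces as [rɔrɛlugo] and [rɔrɛludʒi], with a stem-final [g] ~ [dʒ] alternation.
The stem 'fish' ([movupago], [movupagi]) shows [g] unchanged in both environments, so [g] cannot be basic with [dʒ] derived before the DEF suffix.
Therefore /dʒ/ is basic and [g] is derived by depalatalization (palato-alveolar /dʒ/ becomes [g] when no front vowel follows).
From [rumomedʒi] the stem 'road' is /rumomedʒ/; when no front vowel follows this yields [rumomego].

[rumomego]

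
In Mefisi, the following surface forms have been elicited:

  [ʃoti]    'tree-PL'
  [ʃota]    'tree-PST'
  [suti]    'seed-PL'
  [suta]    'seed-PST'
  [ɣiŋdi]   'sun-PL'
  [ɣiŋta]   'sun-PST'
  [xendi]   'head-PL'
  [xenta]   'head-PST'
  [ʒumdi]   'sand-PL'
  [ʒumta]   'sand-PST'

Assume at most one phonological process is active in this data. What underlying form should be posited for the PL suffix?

/-di/

The PL suffix surfaces as [-di] and [-ti], depending on the final segment of the stem.
The PST suffix, which begins with [t], is invariant after every stem; so [t] is not altered by any rule here.
The PL suffix is therefore /-di/ underlyingly, with post-vocalic devoicing: voiced stops become voiceless after a vowel.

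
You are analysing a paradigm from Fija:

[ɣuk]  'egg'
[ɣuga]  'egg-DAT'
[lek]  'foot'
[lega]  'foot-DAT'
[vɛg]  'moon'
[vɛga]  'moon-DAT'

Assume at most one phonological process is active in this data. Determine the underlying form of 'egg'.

The stem for 'egg' ends in [k] in [ɣuk] but [g] in [ɣuga].
The stem 'moon' ([vɛg], [vɛga]) shows [g] unchanged in both environments, so [g] cannot be basic with [k] derived in isolation.
The underlying segment must be /k/; voiceless stops become voiced between vowels, yielding [g] there.

/ɣuk/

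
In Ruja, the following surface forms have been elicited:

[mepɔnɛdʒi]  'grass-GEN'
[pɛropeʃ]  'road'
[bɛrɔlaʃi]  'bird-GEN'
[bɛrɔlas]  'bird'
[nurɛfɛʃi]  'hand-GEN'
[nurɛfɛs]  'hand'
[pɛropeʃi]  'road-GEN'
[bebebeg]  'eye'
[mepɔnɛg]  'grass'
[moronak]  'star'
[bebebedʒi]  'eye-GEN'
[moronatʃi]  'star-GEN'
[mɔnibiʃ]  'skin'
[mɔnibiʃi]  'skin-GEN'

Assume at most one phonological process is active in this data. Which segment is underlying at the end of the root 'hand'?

In [nurɛfɛs] and [nurɛfɛʃi] the final segment of 'hand' alternates: [s] ~ [ʃ].
The stem 'skin' ([mɔnibiʃ], [mɔnibiʃi]) shows [ʃ] unchanged in both environments, so [ʃ] cannot be basic with [s] derived in isolation.
The alternation reflects palatalization before a front vowel: /k/, /g/ and /s/ become palato-alveolar [tʃ], [dʒ] and [ʃ] before a front vowel. /s/ is underlying.

/s/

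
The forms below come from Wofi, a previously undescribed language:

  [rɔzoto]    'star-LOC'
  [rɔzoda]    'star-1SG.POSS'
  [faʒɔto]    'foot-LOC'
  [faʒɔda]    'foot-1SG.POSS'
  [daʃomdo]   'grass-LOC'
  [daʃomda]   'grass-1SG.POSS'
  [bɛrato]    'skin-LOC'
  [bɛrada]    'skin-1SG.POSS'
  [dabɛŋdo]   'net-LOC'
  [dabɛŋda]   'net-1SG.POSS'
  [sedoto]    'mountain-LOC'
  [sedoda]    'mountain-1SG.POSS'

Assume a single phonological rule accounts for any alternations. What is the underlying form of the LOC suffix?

The LOC morpheme has two allomorphs, [-do] and [-to].
The 1SG.POSS suffix, which begins with [d], is invariant after every stem; so [d] is not altered by any rule here.
So the underlying form is /-to/, and voiceless stops become voiced after a nasal.

/-to/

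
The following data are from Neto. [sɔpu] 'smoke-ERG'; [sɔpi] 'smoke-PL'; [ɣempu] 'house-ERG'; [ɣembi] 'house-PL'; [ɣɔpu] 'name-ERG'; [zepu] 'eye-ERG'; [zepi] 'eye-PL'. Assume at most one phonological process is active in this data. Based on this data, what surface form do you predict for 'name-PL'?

[ɣɔpi]

The PL suffix surfaces as [-bi] and [-pi], depending on the final segment of the stem.
By contrast the ERG suffix keeps its initial [p] throughout — that segment must be underlying.
The PL suffix is therefore /-bi/ underlyingly, with post-vocalic devoicing: voiced stops become voiceless after a vowel.
After 'name', which ends in a vowel, the suffix surfaces as [-pi], giving [ɣɔpi].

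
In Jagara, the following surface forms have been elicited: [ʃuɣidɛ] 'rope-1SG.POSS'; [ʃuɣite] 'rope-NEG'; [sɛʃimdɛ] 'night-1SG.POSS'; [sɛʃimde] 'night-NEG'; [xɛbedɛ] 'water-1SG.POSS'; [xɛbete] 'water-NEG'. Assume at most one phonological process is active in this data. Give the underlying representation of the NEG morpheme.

/-te/

The NEG suffix surfaces as [-de] and [-te], depending on the final segment of the stem.
By contrast the 1SG.POSS suffix keeps its initial [d] throughout — that segment must be underlying.
So the underlying form is /-te/, and voiceless stops become voiced after a nasal.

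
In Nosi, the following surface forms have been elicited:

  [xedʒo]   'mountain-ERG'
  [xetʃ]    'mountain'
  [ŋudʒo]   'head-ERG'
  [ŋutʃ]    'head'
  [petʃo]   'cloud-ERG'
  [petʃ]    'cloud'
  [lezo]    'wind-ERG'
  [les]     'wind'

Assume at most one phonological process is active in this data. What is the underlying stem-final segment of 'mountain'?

The root 'mountain' surfaces as [xedʒo] and [xetʃ], with a stem-final [dʒ] ~ [tʃ] alternation.
The stem 'cloud' ([petʃo], [petʃ]) shows [tʃ] unchanged in both environments, so [tʃ] cannot be basic with [dʒ] derived before the ERG suffix.
Therefore /dʒ/ is basic and [tʃ] is derived by word-final obstruent devoicing (voiced obstruents become voiceless word-finally).

/dʒ/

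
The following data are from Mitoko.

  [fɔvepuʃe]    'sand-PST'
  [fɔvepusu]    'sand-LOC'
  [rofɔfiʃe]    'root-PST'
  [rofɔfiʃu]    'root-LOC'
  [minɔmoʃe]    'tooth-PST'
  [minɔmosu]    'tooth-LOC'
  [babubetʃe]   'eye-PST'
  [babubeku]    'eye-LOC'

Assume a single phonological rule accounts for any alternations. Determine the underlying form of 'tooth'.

The root 'tooth' surfaces as [minɔmoʃe] and [minɔmosu], with a stem-final [ʃ] ~ [s] alternation.
Compare 'root', with invariant [ʃ] in [rofɔfiʃe] and [rofɔfiʃu]: an analysis with underlying /ʃ/ and a rule producing [s] before the LOC suffix would wrongly predict alternation here too.
Therefore /s/ is basic and [ʃ] is derived by palatalization before a front vowel (/k/ and /s/ become palato-alveolar [tʃ] and [ʃ] before a front vowel).

/minɔmos/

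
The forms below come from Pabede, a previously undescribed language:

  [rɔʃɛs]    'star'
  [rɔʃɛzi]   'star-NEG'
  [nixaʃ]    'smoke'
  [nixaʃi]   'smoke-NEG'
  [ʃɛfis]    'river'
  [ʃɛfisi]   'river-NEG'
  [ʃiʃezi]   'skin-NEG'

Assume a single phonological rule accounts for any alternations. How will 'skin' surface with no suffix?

In [rɔʃɛs] and [rɔʃɛzi] the final segment of 'star' alternates: [s] ~ [z].
But 'river' keeps [s] in both environments ([ʃɛfis], [ʃɛfisi]), so there is no rule changing /s/ to [z] before the NEG suffix.
The underlying segment must be /z/; voiced obstruents become voiceless word-finally, yielding [s] there.
The one attested form of 'skin', [ʃiʃezi], shows underlying /ʃiʃez/. Applying the same rule word-finally gives [ʃiʃes].

[ʃiʃes]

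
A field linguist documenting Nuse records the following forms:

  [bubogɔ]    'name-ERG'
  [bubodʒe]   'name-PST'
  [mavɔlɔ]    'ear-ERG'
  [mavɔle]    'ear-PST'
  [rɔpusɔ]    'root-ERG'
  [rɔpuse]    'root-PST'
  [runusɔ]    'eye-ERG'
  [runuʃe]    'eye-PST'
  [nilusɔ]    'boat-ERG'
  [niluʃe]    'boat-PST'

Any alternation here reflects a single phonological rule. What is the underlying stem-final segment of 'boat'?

'boat' shows [s] ~ [ʃ] at the end of the stem ([nilusɔ] vs [niluʃe]).
The stem 'root' ([rɔpusɔ], [rɔpuse]) shows [s] unchanged in both environments, so [s] cannot be basic with [ʃ] derived before the PST suffix.
The alternation reflects depalatalization: palato-alveolar /dʒ/ and /ʃ/ become [g] and [s] when no front vowel follows. /ʃ/ is underlying.

/ʃ/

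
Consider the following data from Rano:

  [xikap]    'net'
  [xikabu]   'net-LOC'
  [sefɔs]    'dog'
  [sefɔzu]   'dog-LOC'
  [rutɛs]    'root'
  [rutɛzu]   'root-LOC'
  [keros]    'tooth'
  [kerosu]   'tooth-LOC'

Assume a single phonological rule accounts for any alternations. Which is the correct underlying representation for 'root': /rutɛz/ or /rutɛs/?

In [rutɛs] and [rutɛzu] the final segment of 'root' alternates: [s] ~ [z].
The stem 'tooth' ([keros], [kerosu]) shows [s] unchanged in both environments, so [s] cannot be basic with [z] derived before the LOC suffix.
The underlying segment must be /z/; voiced obstruents become voiceless word-finally, yielding [s] there.

/rutɛz/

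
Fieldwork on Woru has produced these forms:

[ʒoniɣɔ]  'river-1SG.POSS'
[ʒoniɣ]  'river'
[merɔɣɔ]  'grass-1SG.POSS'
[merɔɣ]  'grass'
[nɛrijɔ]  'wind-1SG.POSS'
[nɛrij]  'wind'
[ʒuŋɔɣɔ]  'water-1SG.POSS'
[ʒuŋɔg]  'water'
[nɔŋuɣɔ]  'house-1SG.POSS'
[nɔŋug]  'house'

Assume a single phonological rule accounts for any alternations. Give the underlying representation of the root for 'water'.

/ʒuŋɔg/

'water' shows [ɣ] ~ [g] at the end of the stem ([ʒuŋɔɣɔ] vs [ʒuŋɔg]).
The stem 'river' ([ʒoniɣɔ], [ʒoniɣ]) shows [ɣ] unchanged in both environments, so [ɣ] cannot be basic with [g] derived in isolation.
The underlying segment must be /g/; voiced stops become fricatives between vowels, yielding [ɣ] there.
So 'water' = /ʒuŋɔg/.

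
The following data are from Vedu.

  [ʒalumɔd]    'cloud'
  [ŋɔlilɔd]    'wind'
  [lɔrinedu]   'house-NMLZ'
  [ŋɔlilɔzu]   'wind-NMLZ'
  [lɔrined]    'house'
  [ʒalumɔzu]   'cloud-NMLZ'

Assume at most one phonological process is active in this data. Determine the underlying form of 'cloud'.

/ʒalumɔz/

'cloud' shows [d] ~ [z] at the end of the stem ([ʒalumɔd] vs [ʒalumɔzu]).
If /d/ were underlying and a rule turned it into [z] before the NMLZ suffix, 'house' would also alternate; but it has [d] in both [lɔrined] and [lɔrinedu].
So /z/ is underlying, and a rule of word-final hardening — voiced fricatives become stops word-finally — gives [d].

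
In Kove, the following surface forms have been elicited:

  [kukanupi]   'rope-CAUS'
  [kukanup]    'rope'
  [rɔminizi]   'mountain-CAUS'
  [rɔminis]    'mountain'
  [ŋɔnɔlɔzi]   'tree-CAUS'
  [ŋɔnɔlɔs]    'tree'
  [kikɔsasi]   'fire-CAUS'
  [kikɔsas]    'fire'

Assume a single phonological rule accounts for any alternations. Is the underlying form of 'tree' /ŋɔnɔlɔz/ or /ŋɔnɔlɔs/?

/ŋɔnɔlɔz/

The stem for 'tree' ends in [z] in [ŋɔnɔlɔzi] but [s] in [ŋɔnɔlɔs].
Compare 'fire', with invariant [s] in [kikɔsasi] and [kikɔsas]: an analysis with underlying /s/ and a rule producing [z] before the CAUS suffix would wrongly predict alternation here too.
The underlying segment must be /z/; voiced obstruents become voiceless word-finally, yielding [s] there.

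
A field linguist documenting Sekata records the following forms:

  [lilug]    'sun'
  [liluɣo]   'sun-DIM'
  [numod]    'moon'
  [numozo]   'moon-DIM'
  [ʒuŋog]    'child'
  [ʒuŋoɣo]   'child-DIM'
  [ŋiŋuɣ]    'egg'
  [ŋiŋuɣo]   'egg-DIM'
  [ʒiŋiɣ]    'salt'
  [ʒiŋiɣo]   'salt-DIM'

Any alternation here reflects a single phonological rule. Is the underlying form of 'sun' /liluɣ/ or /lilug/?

The stem for 'sun' ends in [g] in [lilug] but [ɣ] in [liluɣo].
If /ɣ/ were underlying and a rule turned it into [g] in isolation, 'salt' would also alternate; but it has [ɣ] in both [ʒiŋiɣ] and [ʒiŋiɣo].
So /g/ is underlying, and a rule of intervocalic spirantization — voiced stops become fricatives between vowels — gives [ɣ].

/lilug/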